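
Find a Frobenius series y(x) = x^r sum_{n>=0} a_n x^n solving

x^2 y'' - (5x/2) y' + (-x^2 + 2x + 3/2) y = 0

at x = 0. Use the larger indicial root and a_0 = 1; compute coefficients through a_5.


Write in Frobenius form y'' + (p(x)/x) y' + (q(x)/x^2) y = 0:
  p(x) = -5/2,  q(x) = -x^2 + 2x + 3/2.
Indicial equation: r(r-1) + (-5/2) r + (3/2) = 0 -> roots r_1 = 3, r_2 = 1/2.
Take r = r_1 = 3. Let y(x) = x^r sum_{n>=0} a_n x^n with a_0 = 1.
Substitute y = x^r sum a_n x^n and match x^{r+n}. The recurrence is
  D(n) a_n + 2 a_{n-1} - 1 a_{n-2} = 0,  where D(n) = (r+n)(r+n-1) + (-5/2)(r+n) + (3/2).
  a_n = [-2 a_{n-1} + 1 a_{n-2}] / D(n).
Since the indicial polynomial factors as (r - r_1)(r - r_2), D(n) = (r_1 + n - r_1)(r_1 + n - r_2) = n(n + 5/2).
Evaluating step by step (a_0 = 1):
  n = 1: D(1) = 1(1 + 5/2) = 7/2; numerator = -2(1) = -2; a_1 = (-2)/(7/2) = -4/7
  n = 2: D(2) = 2(2 + 5/2) = 9; numerator = -2(-4/7) + 1(1) = 15/7; a_2 = (15/7)/(9) = 5/21
  n = 3: D(3) = 3(3 + 5/2) = 33/2; numerator = -2(5/21) + 1(-4/7) = -22/21; a_3 = (-22/21)/(33/2) = -4/63
  n = 4: D(4) = 4(4 + 5/2) = 26; numerator = -2(-4/63) + 1(5/21) = 23/63; a_4 = (23/63)/(26) = 23/1638
  n = 5: D(5) = 5(5 + 5/2) = 75/2; numerator = -2(23/1638) + 1(-4/63) = -25/273; a_5 = (-25/273)/(75/2) = -2/819

r = 3; a_0 = 1; a_1 = -4/7; a_2 = 5/21; a_3 = -4/63; a_4 = 23/1638; a_5 = -2/819


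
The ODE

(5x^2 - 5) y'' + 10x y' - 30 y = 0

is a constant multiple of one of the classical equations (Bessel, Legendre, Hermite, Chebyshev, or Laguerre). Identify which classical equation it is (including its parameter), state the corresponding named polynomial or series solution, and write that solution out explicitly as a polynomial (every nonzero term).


All three coefficients share the factor -5; dividing through by -5 gives  (1 - x^2) y'' - 2x y' + 6 y = 0.
This matches the Legendre equation (1 - x^2) y'' - 2x y' + n(n+1) y = 0 (note the -2x y' term) with n(n+1) = 6, so n = 2; the polynomial solution is P_2(x).
With y = sum_k a_k x^k, matching x^k gives (k+2)(k+1) a_{k+2} = [k(k+1) - n(n+1)] a_k = (k - 2)(k + 3) a_k. The right side vanishes at k = 2, so the series with the parity of 2 terminates at degree 2.
Standard normalization (P_n(1) = 1): leading coefficient (2n)!/(2^n (n!)^2) = 24/(4*4) = 3/2, so a_2 = 3/2. Work downward with a_k = (k+1)(k+2) a_{k+2} / ((k - 2)(k + 3)):
  a_0 = (1)(2)(3/2) / ((0 - 2)(0 + 3)) = 3/(-6) = -1/2
Hence P_2(x) = 3 x^2/2 - 1/2.

P_2(x); series = 3 x^2/2 - 1/2


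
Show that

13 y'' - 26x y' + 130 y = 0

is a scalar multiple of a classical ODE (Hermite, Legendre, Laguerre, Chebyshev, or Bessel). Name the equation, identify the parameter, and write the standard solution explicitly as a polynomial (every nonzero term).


All three coefficients share the factor 13; dividing through by 13 gives  y'' - 2x y' + 10 y = 0.
This matches the Hermite equation y'' - 2x y' + 2n y = 0 with 2n = 10, so n = 5; the polynomial solution is H_5(x).
With y = sum_k a_k x^k, matching x^k gives (k+2)(k+1) a_{k+2} = 2(k - n) a_k = 2(k - 5) a_k. The right side vanishes at k = 5, so the series with the parity of 5 terminates at degree 5.
Standard normalization: leading coefficient of H_n is 2^n, so a_5 = 2^5 = 32. Work downward with a_k = (k+1)(k+2) a_{k+2} / (2(k - n)):
  a_3 = (4)(5)(32) / (2(3 - 5)) = 640/(-4) = -160
  a_1 = (2)(3)(-160) / (2(1 - 5)) = -960/(-8) = 120
Hence H_5(x) = 32 x^5 - 160 x^3 + 120 x.

H_5(x); series = 32 x^5 - 160 x^3 + 120 x


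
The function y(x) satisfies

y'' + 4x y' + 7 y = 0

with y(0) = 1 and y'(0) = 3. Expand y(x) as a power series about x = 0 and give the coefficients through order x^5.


Ansatz: y(x) = sum_{n>=0} a_n x^n, so y'(x) = sum_{n>=1} n a_n x^(n-1) and y''(x) = sum_{n>=2} n(n-1) a_n x^(n-2).
Substitute into P(x) y'' + Q(x) y' + R(x) y = 0 with P(x) = 1, Q(x) = 4x, R(x) = 7, and match powers of x.
Initial conditions: a_0 = 1, a_1 = 3.
Setting the coefficient of each power of x to zero and solving order by order (substituting the coefficients already found):
  x^0: 2 a_2 + 7 a_0 = 0  ->  2 a_2 = -7 a_0 = -7  ->  a_2 = -7/2
  x^1: 6 a_3 + 11 a_1 = 0  ->  6 a_3 = -11 a_1 = -33  ->  a_3 = -11/2
  x^2: 12 a_4 + 15 a_2 = 0  ->  12 a_4 = -15 a_2 = 105/2  ->  a_4 = 35/8
  x^3: 20 a_5 + 19 a_3 = 0  ->  20 a_5 = -19 a_3 = 209/2  ->  a_5 = 209/40
Truncated series: y(x) = 1 + 3 x - (7/2) x^2 - (11/2) x^3 + (35/8) x^4 + (209/40) x^5 + O(x^6).

a_0 = 1; a_1 = 3; a_2 = -7/2; a_3 = -11/2; a_4 = 35/8; a_5 = 209/40


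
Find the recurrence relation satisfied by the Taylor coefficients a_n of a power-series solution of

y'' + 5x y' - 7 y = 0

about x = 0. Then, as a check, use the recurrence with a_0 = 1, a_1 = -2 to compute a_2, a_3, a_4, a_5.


Substitute y = sum_n a_n x^n.
y''(x) has coefficient (n+2)(n+1) a_{n+2} at x^n;
5 x y'(x) has coefficient 5 n a_n at x^n (shift);
-7 y(x) has coefficient -7 a_n at x^n.
Matching x^n: (n+2)(n+1) a_{n+2} + (5n - 7) a_n = 0.
Thus a_{n+2} = (-5n + 7) / ((n+1)(n+2)) * a_n.

Check with a_0 = 1, a_1 = -2 (apply the recurrence for n = 0, 1, 2, 3): a_0 = 1, a_1 = -2, a_2 = 7/2, a_3 = -2/3, a_4 = -7/8, a_5 = 4/15.

a_(n+2) = (-5n + 7) / ((n+1)(n+2)) * a_n; check: a_0 = 1, a_1 = -2, a_2 = 7/2, a_3 = -2/3, a_4 = -7/8, a_5 = 4/15


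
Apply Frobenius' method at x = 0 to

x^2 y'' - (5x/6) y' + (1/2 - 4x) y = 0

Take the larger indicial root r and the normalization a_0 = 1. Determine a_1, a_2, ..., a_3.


Write in Frobenius form y'' + (p(x)/x) y' + (q(x)/x^2) y = 0:
  p(x) = -5/6,  q(x) = 1/2 - 4x.
Indicial equation: r(r-1) + (-5/6) r + (1/2) = 0 -> roots r_1 = 3/2, r_2 = 1/3.
Take r = r_1 = 3/2. Let y(x) = x^r sum_{n>=0} a_n x^n with a_0 = 1.
Substitute y = x^r sum a_n x^n and match x^{r+n}. The recurrence is
  D(n) a_n - 4 a_{n-1} = 0,  where D(n) = (r+n)(r+n-1) + (-5/6)(r+n) + (1/2).
  a_n = 4 / D(n) * a_{n-1}.
Since the indicial polynomial factors as (r - r_1)(r - r_2), D(n) = (r_1 + n - r_1)(r_1 + n - r_2) = n(n + 7/6).
Evaluating step by step (a_0 = 1):
  n = 1: D(1) = 1(1 + 7/6) = 13/6; numerator = 4(1) = 4; a_1 = (4)/(13/6) = 24/13
  n = 2: D(2) = 2(2 + 7/6) = 19/3; numerator = 4(24/13) = 96/13; a_2 = (96/13)/(19/3) = 288/247
  n = 3: D(3) = 3(3 + 7/6) = 25/2; numerator = 4(288/247) = 1152/247; a_3 = (1152/247)/(25/2) = 2304/6175

r = 3/2; a_0 = 1; a_1 = 24/13; a_2 = 288/247; a_3 = 2304/6175


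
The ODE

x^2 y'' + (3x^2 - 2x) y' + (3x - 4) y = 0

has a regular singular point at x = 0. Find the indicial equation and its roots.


Divide by x^2 to reach normal form y'' + P_1(x) y' + P_2(x) y = 0 with P_1(x) = 3 - 2/x and P_2(x) = 3/x - 4/x^2.
x = 0 is a singular point because the y'-coefficient 3 - 2/x has a pole at x = 0 and the y-coefficient 3/x - 4/x^2 has a pole at x = 0.
It is a regular singular point because x P_1(x) = p(x) = 3x - 2 and x^2 P_2(x) = q(x) = 3x - 4 are polynomials, hence analytic at x = 0.
p(0) = -2,  q(0) = -4.
Indicial equation: r(r-1) + p(0) r + q(0) = 0, i.e. r^2 + (p(0) - 1) r + q(0) = 0, i.e. r^2 - 3 r - 4 = 0.
Discriminant: (-3)^2 - 4(-4) = 25, so r = (3 ± 5)/2.
Solving: r_1 = 4, r_2 = -1.

indicial: r^2 - 3 r - 4 = 0; roots r_1 = 4, r_2 = -1


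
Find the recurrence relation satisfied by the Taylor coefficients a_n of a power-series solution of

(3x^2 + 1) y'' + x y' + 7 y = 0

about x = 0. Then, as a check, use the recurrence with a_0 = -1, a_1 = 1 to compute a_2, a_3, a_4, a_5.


Substitute y = sum_n a_n x^n.
(1 + 3 x^2) y'' contributes (n+2)(n+1) a_{n+2} + 3 n(n-1) a_n at x^n.
x y'(x) contributes n a_n at x^n.
7 y(x) contributes 7 a_n at x^n.
Matching x^n: (n+2)(n+1) a_{n+2} + (3 n(n-1) + n + 7) a_n = 0.
Thus a_{n+2} = (-3 n(n-1) - n - 7) / ((n+1)(n+2)) * a_n.

Check with a_0 = -1, a_1 = 1 (apply the recurrence for n = 0, 1, 2, 3): a_0 = -1, a_1 = 1, a_2 = 7/2, a_3 = -4/3, a_4 = -35/8, a_5 = 28/15.

a_(n+2) = (-3 n(n-1) - n - 7) / ((n+1)(n+2)) * a_n; check: a_0 = -1, a_1 = 1, a_2 = 7/2, a_3 = -4/3, a_4 = -35/8, a_5 = 28/15


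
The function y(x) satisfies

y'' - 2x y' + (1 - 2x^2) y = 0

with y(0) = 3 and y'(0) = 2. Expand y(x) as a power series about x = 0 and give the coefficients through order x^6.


Ansatz: y(x) = sum_{n>=0} a_n x^n, so y'(x) = sum_{n>=1} n a_n x^(n-1) and y''(x) = sum_{n>=2} n(n-1) a_n x^(n-2).
Substitute into P(x) y'' + Q(x) y' + R(x) y = 0 with P(x) = 1, Q(x) = -2x, R(x) = 1 - 2x^2, and match powers of x.
Initial conditions: a_0 = 3, a_1 = 2.
Setting the coefficient of each power of x to zero and solving order by order (substituting the coefficients already found):
  x^0: 2 a_2 + a_0 = 0  ->  2 a_2 = -a_0 = -3  ->  a_2 = -3/2
  x^1: 6 a_3 - a_1 = 0  ->  6 a_3 = a_1 = 2  ->  a_3 = 1/3
  x^2: 12 a_4 - 3 a_2 - 2 a_0 = 0  ->  12 a_4 = 3 a_2 + 2 a_0 = 3/2  ->  a_4 = 1/8
  x^3: 20 a_5 - 5 a_3 - 2 a_1 = 0  ->  20 a_5 = 5 a_3 + 2 a_1 = 17/3  ->  a_5 = 17/60
  x^4: 30 a_6 - 7 a_4 - 2 a_2 = 0  ->  30 a_6 = 7 a_4 + 2 a_2 = -17/8  ->  a_6 = -17/240
Truncated series: y(x) = 3 + 2 x - (3/2) x^2 + (1/3) x^3 + (1/8) x^4 + (17/60) x^5 - (17/240) x^6 + O(x^7).

a_0 = 3; a_1 = 2; a_2 = -3/2; a_3 = 1/3; a_4 = 1/8; a_5 = 17/60; a_6 = -17/240


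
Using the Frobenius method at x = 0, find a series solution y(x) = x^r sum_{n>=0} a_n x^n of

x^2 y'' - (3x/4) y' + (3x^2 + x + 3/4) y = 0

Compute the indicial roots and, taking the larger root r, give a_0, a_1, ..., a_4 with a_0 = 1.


Write in Frobenius form y'' + (p(x)/x) y' + (q(x)/x^2) y = 0:
  p(x) = -3/4,  q(x) = 3x^2 + x + 3/4.
Indicial equation: r(r-1) + (-3/4) r + (3/4) = 0 -> roots r_1 = 1, r_2 = 3/4.
Take r = r_1 = 1. Let y(x) = x^r sum_{n>=0} a_n x^n with a_0 = 1.
Substitute y = x^r sum a_n x^n and match x^{r+n}. The recurrence is
  D(n) a_n + 1 a_{n-1} + 3 a_{n-2} = 0,  where D(n) = (r+n)(r+n-1) + (-3/4)(r+n) + (3/4).
  a_n = [-1 a_{n-1} - 3 a_{n-2}] / D(n).
Since the indicial polynomial factors as (r - r_1)(r - r_2), D(n) = (r_1 + n - r_1)(r_1 + n - r_2) = n(n + 1/4).
Evaluating step by step (a_0 = 1):
  n = 1: D(1) = 1(1 + 1/4) = 5/4; numerator = -1(1) = -1; a_1 = (-1)/(5/4) = -4/5
  n = 2: D(2) = 2(2 + 1/4) = 9/2; numerator = -1(-4/5) - 3(1) = -11/5; a_2 = (-11/5)/(9/2) = -22/45
  n = 3: D(3) = 3(3 + 1/4) = 39/4; numerator = -1(-22/45) - 3(-4/5) = 26/9; a_3 = (26/9)/(39/4) = 8/27
  n = 4: D(4) = 4(4 + 1/4) = 17; numerator = -1(8/27) - 3(-22/45) = 158/135; a_4 = (158/135)/(17) = 158/2295

r = 1; a_0 = 1; a_1 = -4/5; a_2 = -22/45; a_3 = 8/27; a_4 = 158/2295


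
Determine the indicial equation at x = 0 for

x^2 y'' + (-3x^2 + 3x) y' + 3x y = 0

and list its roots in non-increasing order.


Divide by x^2 to reach normal form y'' + P_1(x) y' + P_2(x) y = 0 with P_1(x) = -3 + 3/x and P_2(x) = 3/x.
x = 0 is a singular point because the y'-coefficient -3 + 3/x has a pole at x = 0 and the y-coefficient 3/x has a pole at x = 0.
It is a regular singular point because x P_1(x) = p(x) = 3 - 3x and x^2 P_2(x) = q(x) = 3x are polynomials, hence analytic at x = 0.
p(0) = 3,  q(0) = 0.
Indicial equation: r(r-1) + p(0) r + q(0) = 0, i.e. r^2 + (p(0) - 1) r + q(0) = 0, i.e. r^2 + 2 r = 0.
Discriminant: (2)^2 - 4(0) = 4, so r = (-2 ± 2)/2.
Solving: r_1 = 0, r_2 = -2.

indicial: r^2 + 2 r = 0; roots r_1 = 0, r_2 = -2


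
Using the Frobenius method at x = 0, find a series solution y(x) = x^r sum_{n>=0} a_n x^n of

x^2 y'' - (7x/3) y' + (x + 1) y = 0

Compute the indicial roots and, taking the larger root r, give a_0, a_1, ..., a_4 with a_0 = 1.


Write in Frobenius form y'' + (p(x)/x) y' + (q(x)/x^2) y = 0:
  p(x) = -7/3,  q(x) = x + 1.
Indicial equation: r(r-1) + (-7/3) r + (1) = 0 -> roots r_1 = 3, r_2 = 1/3.
Take r = r_1 = 3. Let y(x) = x^r sum_{n>=0} a_n x^n with a_0 = 1.
Substitute y = x^r sum a_n x^n and match x^{r+n}. The recurrence is
  D(n) a_n + 1 a_{n-1} = 0,  where D(n) = (r+n)(r+n-1) + (-7/3)(r+n) + (1).
  a_n = -1 / D(n) * a_{n-1}.
Since the indicial polynomial factors as (r - r_1)(r - r_2), D(n) = (r_1 + n - r_1)(r_1 + n - r_2) = n(n + 8/3).
Evaluating step by step (a_0 = 1):
  n = 1: D(1) = 1(1 + 8/3) = 11/3; numerator = -1(1) = -1; a_1 = (-1)/(11/3) = -3/11
  n = 2: D(2) = 2(2 + 8/3) = 28/3; numerator = -1(-3/11) = 3/11; a_2 = (3/11)/(28/3) = 9/308
  n = 3: D(3) = 3(3 + 8/3) = 17; numerator = -1(9/308) = -9/308; a_3 = (-9/308)/(17) = -9/5236
  n = 4: D(4) = 4(4 + 8/3) = 80/3; numerator = -1(-9/5236) = 9/5236; a_4 = (9/5236)/(80/3) = 27/418880

r = 3; a_0 = 1; a_1 = -3/11; a_2 = 9/308; a_3 = -9/5236; a_4 = 27/418880


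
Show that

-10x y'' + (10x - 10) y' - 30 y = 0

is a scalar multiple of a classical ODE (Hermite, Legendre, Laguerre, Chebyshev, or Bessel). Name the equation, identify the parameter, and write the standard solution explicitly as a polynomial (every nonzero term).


All three coefficients share the factor -10; dividing through by -10 gives  x y'' + (1 - x) y' + 3 y = 0.
This matches the Laguerre equation x y'' + (1 - x) y' + n y = 0 with n = 3; the polynomial solution is L_3(x).
With y = sum_k a_k x^k, matching x^k gives (k+1)k a_{k+1} + (k+1) a_{k+1} - k a_k + n a_k = 0, i.e. (k+1)^2 a_{k+1} = (k - n) a_k = (k - 3) a_k. The right side vanishes at k = 3, so the series terminates at degree 3.
Standard normalization L_n(0) = 1 gives a_0 = 1. Work upward with a_{k+1} = (k - 3) a_k / (k+1)^2:
  a_1 = (0 - 3)(1) / 1^2 = -3/1 = -3
  a_2 = (1 - 3)(-3) / 2^2 = 6/4 = 3/2
  a_3 = (2 - 3)(3/2) / 3^2 = (-3/2)/9 = -1/6
Hence L_3(x) = -x^3/6 + 3 x^2/2 - 3 x + 1.

L_3(x); series = -x^3/6 + 3 x^2/2 - 3 x + 1


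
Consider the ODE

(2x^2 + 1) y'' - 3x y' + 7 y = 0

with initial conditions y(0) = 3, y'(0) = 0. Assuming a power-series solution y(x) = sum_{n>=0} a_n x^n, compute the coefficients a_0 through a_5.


Ansatz: y(x) = sum_{n>=0} a_n x^n, so y'(x) = sum_{n>=1} n a_n x^(n-1) and y''(x) = sum_{n>=2} n(n-1) a_n x^(n-2).
Substitute into P(x) y'' + Q(x) y' + R(x) y = 0 with P(x) = 2x^2 + 1, Q(x) = -3x, R(x) = 7, and match powers of x.
Initial conditions: a_0 = 3, a_1 = 0.
Setting the coefficient of each power of x to zero and solving order by order (substituting the coefficients already found):
  x^0: 2 a_2 + 7 a_0 = 0  ->  2 a_2 = -7 a_0 = -21  ->  a_2 = -21/2
  x^1: 6 a_3 + 4 a_1 = 0  ->  6 a_3 = -4 a_1 = 0  ->  a_3 = 0
  x^2: 12 a_4 + 5 a_2 = 0  ->  12 a_4 = -5 a_2 = 105/2  ->  a_4 = 35/8
  x^3: 20 a_5 + 10 a_3 = 0  ->  20 a_5 = -10 a_3 = 0  ->  a_5 = 0
Truncated series: y(x) = 3 - (21/2) x^2 + (35/8) x^4 + O(x^6).

a_0 = 3; a_1 = 0; a_2 = -21/2; a_3 = 0; a_4 = 35/8; a_5 = 0


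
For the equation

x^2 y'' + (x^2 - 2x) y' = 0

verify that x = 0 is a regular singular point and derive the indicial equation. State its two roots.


Divide by x^2 to reach normal form y'' + P_1(x) y' + P_2(x) y = 0 with P_1(x) = 1 - 2/x and P_2(x) = 0.
x = 0 is a singular point because the y'-coefficient 1 - 2/x has a pole at x = 0.
It is a regular singular point because x P_1(x) = p(x) = x - 2 and x^2 P_2(x) = q(x) = 0 are polynomials, hence analytic at x = 0.
p(0) = -2,  q(0) = 0.
Indicial equation: r(r-1) + p(0) r + q(0) = 0, i.e. r^2 + (p(0) - 1) r + q(0) = 0, i.e. r^2 - 3 r = 0.
Discriminant: (-3)^2 - 4(0) = 9, so r = (3 ± 3)/2.
Solving: r_1 = 3, r_2 = 0.

indicial: r^2 - 3 r = 0; roots r_1 = 3, r_2 = 0


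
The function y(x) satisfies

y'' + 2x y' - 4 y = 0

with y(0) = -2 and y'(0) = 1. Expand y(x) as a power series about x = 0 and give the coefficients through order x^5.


Ansatz: y(x) = sum_{n>=0} a_n x^n, so y'(x) = sum_{n>=1} n a_n x^(n-1) and y''(x) = sum_{n>=2} n(n-1) a_n x^(n-2).
Substitute into P(x) y'' + Q(x) y' + R(x) y = 0 with P(x) = 1, Q(x) = 2x, R(x) = -4, and match powers of x.
Initial conditions: a_0 = -2, a_1 = 1.
Setting the coefficient of each power of x to zero and solving order by order (substituting the coefficients already found):
  x^0: 2 a_2 - 4 a_0 = 0  ->  2 a_2 = 4 a_0 = -8  ->  a_2 = -4
  x^1: 6 a_3 - 2 a_1 = 0  ->  6 a_3 = 2 a_1 = 2  ->  a_3 = 1/3
  x^2: 12 a_4 = 0  ->  a_4 = 0
  x^3: 20 a_5 + 2 a_3 = 0  ->  20 a_5 = -2 a_3 = -2/3  ->  a_5 = -1/30
Truncated series: y(x) = -2 + x - 4 x^2 + (1/3) x^3 - (1/30) x^5 + O(x^6).

a_0 = -2; a_1 = 1; a_2 = -4; a_3 = 1/3; a_4 = 0; a_5 = -1/30


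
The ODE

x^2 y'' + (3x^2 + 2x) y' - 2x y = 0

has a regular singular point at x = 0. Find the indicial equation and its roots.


Divide by x^2 to reach normal form y'' + P_1(x) y' + P_2(x) y = 0 with P_1(x) = 3 + 2/x and P_2(x) = -2/x.
x = 0 is a singular point because the y'-coefficient 3 + 2/x has a pole at x = 0 and the y-coefficient -2/x has a pole at x = 0.
It is a regular singular point because x P_1(x) = p(x) = 3x + 2 and x^2 P_2(x) = q(x) = -2x are polynomials, hence analytic at x = 0.
p(0) = 2,  q(0) = 0.
Indicial equation: r(r-1) + p(0) r + q(0) = 0, i.e. r^2 + (p(0) - 1) r + q(0) = 0, i.e. r^2 + 1 r = 0.
Discriminant: (1)^2 - 4(0) = 1, so r = (-1 ± 1)/2.
Solving: r_1 = 0, r_2 = -1.

indicial: r^2 + 1 r = 0; roots r_1 = 0, r_2 = -1


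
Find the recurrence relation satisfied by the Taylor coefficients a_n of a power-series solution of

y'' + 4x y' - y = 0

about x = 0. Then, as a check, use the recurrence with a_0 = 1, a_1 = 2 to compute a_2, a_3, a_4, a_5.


Substitute y = sum_n a_n x^n.
y''(x) has coefficient (n+2)(n+1) a_{n+2} at x^n;
4 x y'(x) has coefficient 4 n a_n at x^n (shift);
-y(x) has coefficient -1 a_n at x^n.
Matching x^n: (n+2)(n+1) a_{n+2} + (4n - 1) a_n = 0.
Thus a_{n+2} = (-4n + 1) / ((n+1)(n+2)) * a_n.

Check with a_0 = 1, a_1 = 2 (apply the recurrence for n = 0, 1, 2, 3): a_0 = 1, a_1 = 2, a_2 = 1/2, a_3 = -1, a_4 = -7/24, a_5 = 11/20.

a_(n+2) = (-4n + 1) / ((n+1)(n+2)) * a_n; check: a_0 = 1, a_1 = 2, a_2 = 1/2, a_3 = -1, a_4 = -7/24, a_5 = 11/20


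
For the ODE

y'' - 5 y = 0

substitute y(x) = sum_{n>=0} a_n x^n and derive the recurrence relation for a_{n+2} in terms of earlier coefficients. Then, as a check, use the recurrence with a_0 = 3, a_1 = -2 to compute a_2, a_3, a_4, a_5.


Substitute y = sum_n a_n x^n into y'' + (const) y = 0.
y''(x) = sum_{n>=0} (n+2)(n+1) a_{n+2} x^n.
The ODE becomes sum_n [(n+2)(n+1) a_{n+2} - 5 a_n] x^n = 0.
Setting each coefficient to zero gives the recurrence:
  (n+2)(n+1) a_{n+2} - 5 a_n = 0,
  a_{n+2} = 5 / ((n+1)(n+2)) a_n.

Check with a_0 = 3, a_1 = -2 (apply the recurrence for n = 0, 1, 2, 3): a_0 = 3, a_1 = -2, a_2 = 15/2, a_3 = -5/3, a_4 = 25/8, a_5 = -5/12.

a_{n+2} = 5/((n+1)(n+2)) * a_n; check: a_0 = 3, a_1 = -2, a_2 = 15/2, a_3 = -5/3, a_4 = 25/8, a_5 = -5/12


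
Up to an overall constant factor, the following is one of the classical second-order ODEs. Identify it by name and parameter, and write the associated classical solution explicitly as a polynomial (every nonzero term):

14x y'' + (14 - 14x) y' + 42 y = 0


All three coefficients share the factor 14; dividing through by 14 gives  x y'' + (1 - x) y' + 3 y = 0.
This matches the Laguerre equation x y'' + (1 - x) y' + n y = 0 with n = 3; the polynomial solution is L_3(x).
With y = sum_k a_k x^k, matching x^k gives (k+1)k a_{k+1} + (k+1) a_{k+1} - k a_k + n a_k = 0, i.e. (k+1)^2 a_{k+1} = (k - n) a_k = (k - 3) a_k. The right side vanishes at k = 3, so the series terminates at degree 3.
Standard normalization L_n(0) = 1 gives a_0 = 1. Work upward with a_{k+1} = (k - 3) a_k / (k+1)^2:
  a_1 = (0 - 3)(1) / 1^2 = -3/1 = -3
  a_2 = (1 - 3)(-3) / 2^2 = 6/4 = 3/2
  a_3 = (2 - 3)(3/2) / 3^2 = (-3/2)/9 = -1/6
Hence L_3(x) = -x^3/6 + 3 x^2/2 - 3 x + 1.

L_3(x); series = -x^3/6 + 3 x^2/2 - 3 x + 1


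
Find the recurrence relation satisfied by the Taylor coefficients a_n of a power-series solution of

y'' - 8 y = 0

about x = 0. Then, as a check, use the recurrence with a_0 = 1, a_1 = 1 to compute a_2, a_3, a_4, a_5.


Substitute y = sum_n a_n x^n into y'' + (const) y = 0.
y''(x) = sum_{n>=0} (n+2)(n+1) a_{n+2} x^n.
The ODE becomes sum_n [(n+2)(n+1) a_{n+2} - 8 a_n] x^n = 0.
Setting each coefficient to zero gives the recurrence:
  (n+2)(n+1) a_{n+2} - 8 a_n = 0,
  a_{n+2} = 8 / ((n+1)(n+2)) a_n.

Check with a_0 = 1, a_1 = 1 (apply the recurrence for n = 0, 1, 2, 3): a_0 = 1, a_1 = 1, a_2 = 4, a_3 = 4/3, a_4 = 8/3, a_5 = 8/15.

a_{n+2} = 8/((n+1)(n+2)) * a_n; check: a_0 = 1, a_1 = 1, a_2 = 4, a_3 = 4/3, a_4 = 8/3, a_5 = 8/15


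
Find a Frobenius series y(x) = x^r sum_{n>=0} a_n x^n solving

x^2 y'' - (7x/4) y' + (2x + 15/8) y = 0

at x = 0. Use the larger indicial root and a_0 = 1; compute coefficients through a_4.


Write in Frobenius form y'' + (p(x)/x) y' + (q(x)/x^2) y = 0:
  p(x) = -7/4,  q(x) = 2x + 15/8.
Indicial equation: r(r-1) + (-7/4) r + (15/8) = 0 -> roots r_1 = 3/2, r_2 = 5/4.
Take r = r_1 = 3/2. Let y(x) = x^r sum_{n>=0} a_n x^n with a_0 = 1.
Substitute y = x^r sum a_n x^n and match x^{r+n}. The recurrence is
  D(n) a_n + 2 a_{n-1} = 0,  where D(n) = (r+n)(r+n-1) + (-7/4)(r+n) + (15/8).
  a_n = -2 / D(n) * a_{n-1}.
Since the indicial polynomial factors as (r - r_1)(r - r_2), D(n) = (r_1 + n - r_1)(r_1 + n - r_2) = n(n + 1/4).
Evaluating step by step (a_0 = 1):
  n = 1: D(1) = 1(1 + 1/4) = 5/4; numerator = -2(1) = -2; a_1 = (-2)/(5/4) = -8/5
  n = 2: D(2) = 2(2 + 1/4) = 9/2; numerator = -2(-8/5) = 16/5; a_2 = (16/5)/(9/2) = 32/45
  n = 3: D(3) = 3(3 + 1/4) = 39/4; numerator = -2(32/45) = -64/45; a_3 = (-64/45)/(39/4) = -256/1755
  n = 4: D(4) = 4(4 + 1/4) = 17; numerator = -2(-256/1755) = 512/1755; a_4 = (512/1755)/(17) = 512/29835

r = 3/2; a_0 = 1; a_1 = -8/5; a_2 = 32/45; a_3 = -256/1755; a_4 = 512/29835


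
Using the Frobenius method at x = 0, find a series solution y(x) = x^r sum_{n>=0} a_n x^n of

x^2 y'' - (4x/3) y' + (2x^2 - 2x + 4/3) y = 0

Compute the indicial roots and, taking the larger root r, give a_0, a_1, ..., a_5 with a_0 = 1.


Write in Frobenius form y'' + (p(x)/x) y' + (q(x)/x^2) y = 0:
  p(x) = -4/3,  q(x) = 2x^2 - 2x + 4/3.
Indicial equation: r(r-1) + (-4/3) r + (4/3) = 0 -> roots r_1 = 4/3, r_2 = 1.
Take r = r_1 = 4/3. Let y(x) = x^r sum_{n>=0} a_n x^n with a_0 = 1.
Substitute y = x^r sum a_n x^n and match x^{r+n}. The recurrence is
  D(n) a_n - 2 a_{n-1} + 2 a_{n-2} = 0,  where D(n) = (r+n)(r+n-1) + (-4/3)(r+n) + (4/3).
  a_n = [2 a_{n-1} - 2 a_{n-2}] / D(n).
Since the indicial polynomial factors as (r - r_1)(r - r_2), D(n) = (r_1 + n - r_1)(r_1 + n - r_2) = n(n + 1/3).
Evaluating step by step (a_0 = 1):
  n = 1: D(1) = 1(1 + 1/3) = 4/3; numerator = 2(1) = 2; a_1 = (2)/(4/3) = 3/2
  n = 2: D(2) = 2(2 + 1/3) = 14/3; numerator = 2(3/2) - 2(1) = 1; a_2 = (1)/(14/3) = 3/14
  n = 3: D(3) = 3(3 + 1/3) = 10; numerator = 2(3/14) - 2(3/2) = -18/7; a_3 = (-18/7)/(10) = -9/35
  n = 4: D(4) = 4(4 + 1/3) = 52/3; numerator = 2(-9/35) - 2(3/14) = -33/35; a_4 = (-33/35)/(52/3) = -99/1820
  n = 5: D(5) = 5(5 + 1/3) = 80/3; numerator = 2(-99/1820) - 2(-9/35) = 369/910; a_5 = (369/910)/(80/3) = 1107/72800

r = 4/3; a_0 = 1; a_1 = 3/2; a_2 = 3/14; a_3 = -9/35; a_4 = -99/1820; a_5 = 1107/72800


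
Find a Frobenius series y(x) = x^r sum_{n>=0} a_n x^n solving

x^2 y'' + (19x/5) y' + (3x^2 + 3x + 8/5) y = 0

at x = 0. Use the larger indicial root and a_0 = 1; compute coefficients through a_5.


Write in Frobenius form y'' + (p(x)/x) y' + (q(x)/x^2) y = 0:
  p(x) = 19/5,  q(x) = 3x^2 + 3x + 8/5.
Indicial equation: r(r-1) + (19/5) r + (8/5) = 0 -> roots r_1 = -4/5, r_2 = -2.
Take r = r_1 = -4/5. Let y(x) = x^r sum_{n>=0} a_n x^n with a_0 = 1.
Substitute y = x^r sum a_n x^n and match x^{r+n}. The recurrence is
  D(n) a_n + 3 a_{n-1} + 3 a_{n-2} = 0,  where D(n) = (r+n)(r+n-1) + (19/5)(r+n) + (8/5).
  a_n = [-3 a_{n-1} - 3 a_{n-2}] / D(n).
Since the indicial polynomial factors as (r - r_1)(r - r_2), D(n) = (r_1 + n - r_1)(r_1 + n - r_2) = n(n + 6/5).
Evaluating step by step (a_0 = 1):
  n = 1: D(1) = 1(1 + 6/5) = 11/5; numerator = -3(1) = -3; a_1 = (-3)/(11/5) = -15/11
  n = 2: D(2) = 2(2 + 6/5) = 32/5; numerator = -3(-15/11) - 3(1) = 12/11; a_2 = (12/11)/(32/5) = 15/88
  n = 3: D(3) = 3(3 + 6/5) = 63/5; numerator = -3(15/88) - 3(-15/11) = 315/88; a_3 = (315/88)/(63/5) = 25/88
  n = 4: D(4) = 4(4 + 6/5) = 104/5; numerator = -3(25/88) - 3(15/88) = -15/11; a_4 = (-15/11)/(104/5) = -75/1144
  n = 5: D(5) = 5(5 + 6/5) = 31; numerator = -3(-75/1144) - 3(25/88) = -375/572; a_5 = (-375/572)/(31) = -375/17732

r = -4/5; a_0 = 1; a_1 = -15/11; a_2 = 15/88; a_3 = 25/88; a_4 = -75/1144; a_5 = -375/17732


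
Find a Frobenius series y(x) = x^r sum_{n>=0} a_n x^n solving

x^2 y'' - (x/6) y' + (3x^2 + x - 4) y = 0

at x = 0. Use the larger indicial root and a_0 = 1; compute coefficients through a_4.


Write in Frobenius form y'' + (p(x)/x) y' + (q(x)/x^2) y = 0:
  p(x) = -1/6,  q(x) = 3x^2 + x - 4.
Indicial equation: r(r-1) + (-1/6) r + (-4) = 0 -> roots r_1 = 8/3, r_2 = -3/2.
Take r = r_1 = 8/3. Let y(x) = x^r sum_{n>=0} a_n x^n with a_0 = 1.
Substitute y = x^r sum a_n x^n and match x^{r+n}. The recurrence is
  D(n) a_n + 1 a_{n-1} + 3 a_{n-2} = 0,  where D(n) = (r+n)(r+n-1) + (-1/6)(r+n) + (-4).
  a_n = [-1 a_{n-1} - 3 a_{n-2}] / D(n).
Since the indicial polynomial factors as (r - r_1)(r - r_2), D(n) = (r_1 + n - r_1)(r_1 + n - r_2) = n(n + 25/6).
Evaluating step by step (a_0 = 1):
  n = 1: D(1) = 1(1 + 25/6) = 31/6; numerator = -1(1) = -1; a_1 = (-1)/(31/6) = -6/31
  n = 2: D(2) = 2(2 + 25/6) = 37/3; numerator = -1(-6/31) - 3(1) = -87/31; a_2 = (-87/31)/(37/3) = -261/1147
  n = 3: D(3) = 3(3 + 25/6) = 43/2; numerator = -1(-261/1147) - 3(-6/31) = 927/1147; a_3 = (927/1147)/(43/2) = 1854/49321
  n = 4: D(4) = 4(4 + 25/6) = 98/3; numerator = -1(1854/49321) - 3(-261/1147) = 31815/49321; a_4 = (31815/49321)/(98/3) = 13635/690494

r = 8/3; a_0 = 1; a_1 = -6/31; a_2 = -261/1147; a_3 = 1854/49321; a_4 = 13635/690494


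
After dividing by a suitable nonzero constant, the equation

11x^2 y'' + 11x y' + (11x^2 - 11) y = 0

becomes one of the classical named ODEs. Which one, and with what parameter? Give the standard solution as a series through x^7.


All three coefficients share the factor 11; dividing through by 11 gives  x^2 y'' + x y' + (x^2 - 1) y = 0.
This matches the Bessel equation x^2 y'' + x y' + (x^2 - nu^2) y = 0 with nu^2 = 1, so nu = 1; the solution bounded at x = 0 is J_1(x).
Frobenius at x = 0: indicial roots ±nu; for r = nu the recurrence k(k + 2nu) c_k = -c_{k-2} gives the standard series J_nu(x) = sum_{k>=0} (-1)^k / (k! (k+nu)!) (x/2)^(2k+nu). Evaluate the first 4 terms:
  k = 0: (-1)^0 / (0! * 1! * 2^1) x^1 = 1/(1*1*2) x^1 = (1/2) x^1
  k = 1: (-1)^1 / (1! * 2! * 2^3) x^3 = -1/(1*2*8) x^3 = (-1/16) x^3
  k = 2: (-1)^2 / (2! * 3! * 2^5) x^5 = 1/(2*6*32) x^5 = (1/384) x^5
  k = 3: (-1)^3 / (3! * 4! * 2^7) x^7 = -1/(6*24*128) x^7 = (-1/18432) x^7
Hence J_1(x) = -x^7/18432 + x^5/384 - x^3/16 + x/2 + ....

J_1(x); series = -x^7/18432 + x^5/384 - x^3/16 + x/2


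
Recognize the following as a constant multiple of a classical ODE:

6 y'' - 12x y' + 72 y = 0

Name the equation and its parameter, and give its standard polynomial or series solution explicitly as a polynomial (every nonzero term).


All three coefficients share the factor 6; dividing through by 6 gives  y'' - 2x y' + 12 y = 0.
This matches the Hermite equation y'' - 2x y' + 2n y = 0 with 2n = 12, so n = 6; the polynomial solution is H_6(x).
With y = sum_k a_k x^k, matching x^k gives (k+2)(k+1) a_{k+2} = 2(k - n) a_k = 2(k - 6) a_k. The right side vanishes at k = 6, so the series with the parity of 6 terminates at degree 6.
Standard normalization: leading coefficient of H_n is 2^n, so a_6 = 2^6 = 64. Work downward with a_k = (k+1)(k+2) a_{k+2} / (2(k - n)):
  a_4 = (5)(6)(64) / (2(4 - 6)) = 1920/(-4) = -480
  a_2 = (3)(4)(-480) / (2(2 - 6)) = -5760/(-8) = 720
  a_0 = (1)(2)(720) / (2(0 - 6)) = 1440/(-12) = -120
Hence H_6(x) = 64 x^6 - 480 x^4 + 720 x^2 - 120.

H_6(x); series = 64 x^6 - 480 x^4 + 720 x^2 - 120


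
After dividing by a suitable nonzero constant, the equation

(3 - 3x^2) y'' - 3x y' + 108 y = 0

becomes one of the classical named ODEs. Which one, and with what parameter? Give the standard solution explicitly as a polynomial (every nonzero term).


All three coefficients share the factor 3; dividing through by 3 gives  (1 - x^2) y'' - x y' + 36 y = 0.
This matches the Chebyshev equation (1 - x^2) y'' - x y' + n^2 y = 0 (note the -x y' term, not -2x y') with n^2 = 36, so n = 6; the polynomial solution is T_6(x).
With y = sum_k a_k x^k, matching x^k gives (k+2)(k+1) a_{k+2} = (k^2 - n^2) a_k = (k - 6)(k + 6) a_k. The right side vanishes at k = 6, so the series with the parity of 6 terminates at degree 6.
Standard normalization: leading coefficient of T_n is 2^(n-1), so a_6 = 2^5 = 32. Work downward with a_k = (k+1)(k+2) a_{k+2} / ((k - 6)(k + 6)):
  a_4 = (5)(6)(32) / ((4 - 6)(4 + 6)) = 960/(-20) = -48
  a_2 = (3)(4)(-48) / ((2 - 6)(2 + 6)) = -576/(-32) = 18
  a_0 = (1)(2)(18) / ((0 - 6)(0 + 6)) = 36/(-36) = -1
Hence T_6(x) = 32 x^6 - 48 x^4 + 18 x^2 - 1.

T_6(x); series = 32 x^6 - 48 x^4 + 18 x^2 - 1


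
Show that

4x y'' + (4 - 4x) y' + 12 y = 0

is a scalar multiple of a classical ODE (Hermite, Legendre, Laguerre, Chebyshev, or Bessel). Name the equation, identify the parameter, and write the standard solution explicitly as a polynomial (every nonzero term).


All three coefficients share the factor 4; dividing through by 4 gives  x y'' + (1 - x) y' + 3 y = 0.
This matches the Laguerre equation x y'' + (1 - x) y' + n y = 0 with n = 3; the polynomial solution is L_3(x).
With y = sum_k a_k x^k, matching x^k gives (k+1)k a_{k+1} + (k+1) a_{k+1} - k a_k + n a_k = 0, i.e. (k+1)^2 a_{k+1} = (k - n) a_k = (k - 3) a_k. The right side vanishes at k = 3, so the series terminates at degree 3.
Standard normalization L_n(0) = 1 gives a_0 = 1. Work upward with a_{k+1} = (k - 3) a_k / (k+1)^2:
  a_1 = (0 - 3)(1) / 1^2 = -3/1 = -3
  a_2 = (1 - 3)(-3) / 2^2 = 6/4 = 3/2
  a_3 = (2 - 3)(3/2) / 3^2 = (-3/2)/9 = -1/6
Hence L_3(x) = -x^3/6 + 3 x^2/2 - 3 x + 1.

L_3(x); series = -x^3/6 + 3 x^2/2 - 3 x + 1


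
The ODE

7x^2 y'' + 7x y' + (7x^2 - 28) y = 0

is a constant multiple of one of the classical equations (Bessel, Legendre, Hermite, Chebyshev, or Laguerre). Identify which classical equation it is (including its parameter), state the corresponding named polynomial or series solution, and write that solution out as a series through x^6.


All three coefficients share the factor 7; dividing through by 7 gives  x^2 y'' + x y' + (x^2 - 4) y = 0.
This matches the Bessel equation x^2 y'' + x y' + (x^2 - nu^2) y = 0 with nu^2 = 4, so nu = 2; the solution bounded at x = 0 is J_2(x).
Frobenius at x = 0: indicial roots ±nu; for r = nu the recurrence k(k + 2nu) c_k = -c_{k-2} gives the standard series J_nu(x) = sum_{k>=0} (-1)^k / (k! (k+nu)!) (x/2)^(2k+nu). Evaluate the first 3 terms:
  k = 0: (-1)^0 / (0! * 2! * 2^2) x^2 = 1/(1*2*4) x^2 = (1/8) x^2
  k = 1: (-1)^1 / (1! * 3! * 2^4) x^4 = -1/(1*6*16) x^4 = (-1/96) x^4
  k = 2: (-1)^2 / (2! * 4! * 2^6) x^6 = 1/(2*24*64) x^6 = (1/3072) x^6
Hence J_2(x) = x^6/3072 - x^4/96 + x^2/8 + ....

J_2(x); series = x^6/3072 - x^4/96 + x^2/8


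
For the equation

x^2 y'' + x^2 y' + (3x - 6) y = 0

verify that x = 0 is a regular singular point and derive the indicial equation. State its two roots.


Divide by x^2 to reach normal form y'' + P_1(x) y' + P_2(x) y = 0 with P_1(x) = 1 and P_2(x) = 3/x - 6/x^2.
x = 0 is a singular point because the y-coefficient 3/x - 6/x^2 has a pole at x = 0.
It is a regular singular point because x P_1(x) = p(x) = x and x^2 P_2(x) = q(x) = 3x - 6 are polynomials, hence analytic at x = 0.
p(0) = 0,  q(0) = -6.
Indicial equation: r(r-1) + p(0) r + q(0) = 0, i.e. r^2 + (p(0) - 1) r + q(0) = 0, i.e. r^2 - 1 r - 6 = 0.
Discriminant: (-1)^2 - 4(-6) = 25, so r = (1 ± 5)/2.
Solving: r_1 = 3, r_2 = -2.

indicial: r^2 - 1 r - 6 = 0; roots r_1 = 3, r_2 = -2


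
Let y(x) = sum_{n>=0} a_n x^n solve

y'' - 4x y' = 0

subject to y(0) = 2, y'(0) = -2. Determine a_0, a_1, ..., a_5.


Ansatz: y(x) = sum_{n>=0} a_n x^n, so y'(x) = sum_{n>=1} n a_n x^(n-1) and y''(x) = sum_{n>=2} n(n-1) a_n x^(n-2).
Substitute into P(x) y'' + Q(x) y' + R(x) y = 0 with P(x) = 1, Q(x) = -4x, R(x) = 0, and match powers of x.
Initial conditions: a_0 = 2, a_1 = -2.
Setting the coefficient of each power of x to zero and solving order by order (substituting the coefficients already found):
  x^0: 2 a_2 = 0  ->  a_2 = 0
  x^1: 6 a_3 - 4 a_1 = 0  ->  6 a_3 = 4 a_1 = -8  ->  a_3 = -4/3
  x^2: 12 a_4 - 8 a_2 = 0  ->  12 a_4 = 8 a_2 = 0  ->  a_4 = 0
  x^3: 20 a_5 - 12 a_3 = 0  ->  20 a_5 = 12 a_3 = -16  ->  a_5 = -4/5
Truncated series: y(x) = 2 - 2 x - (4/3) x^3 - (4/5) x^5 + O(x^6).

a_0 = 2; a_1 = -2; a_2 = 0; a_3 = -4/3; a_4 = 0; a_5 = -4/5


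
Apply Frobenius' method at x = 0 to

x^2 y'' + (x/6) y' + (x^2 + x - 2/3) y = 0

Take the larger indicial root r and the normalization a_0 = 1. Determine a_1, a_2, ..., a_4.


Write in Frobenius form y'' + (p(x)/x) y' + (q(x)/x^2) y = 0:
  p(x) = 1/6,  q(x) = x^2 + x - 2/3.
Indicial equation: r(r-1) + (1/6) r + (-2/3) = 0 -> roots r_1 = 4/3, r_2 = -1/2.
Take r = r_1 = 4/3. Let y(x) = x^r sum_{n>=0} a_n x^n with a_0 = 1.
Substitute y = x^r sum a_n x^n and match x^{r+n}. The recurrence is
  D(n) a_n + 1 a_{n-1} + 1 a_{n-2} = 0,  where D(n) = (r+n)(r+n-1) + (1/6)(r+n) + (-2/3).
  a_n = [-1 a_{n-1} - 1 a_{n-2}] / D(n).
Since the indicial polynomial factors as (r - r_1)(r - r_2), D(n) = (r_1 + n - r_1)(r_1 + n - r_2) = n(n + 11/6).
Evaluating step by step (a_0 = 1):
  n = 1: D(1) = 1(1 + 11/6) = 17/6; numerator = -1(1) = -1; a_1 = (-1)/(17/6) = -6/17
  n = 2: D(2) = 2(2 + 11/6) = 23/3; numerator = -1(-6/17) - 1(1) = -11/17; a_2 = (-11/17)/(23/3) = -33/391
  n = 3: D(3) = 3(3 + 11/6) = 29/2; numerator = -1(-33/391) - 1(-6/17) = 171/391; a_3 = (171/391)/(29/2) = 342/11339
  n = 4: D(4) = 4(4 + 11/6) = 70/3; numerator = -1(342/11339) - 1(-33/391) = 615/11339; a_4 = (615/11339)/(70/3) = 369/158746

r = 4/3; a_0 = 1; a_1 = -6/17; a_2 = -33/391; a_3 = 342/11339; a_4 = 369/158746


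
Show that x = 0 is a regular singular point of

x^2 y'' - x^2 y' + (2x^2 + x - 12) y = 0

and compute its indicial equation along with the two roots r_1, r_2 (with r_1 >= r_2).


Divide by x^2 to reach normal form y'' + P_1(x) y' + P_2(x) y = 0 with P_1(x) = -1 and P_2(x) = 2 + 1/x - 12/x^2.
x = 0 is a singular point because the y-coefficient 2 + 1/x - 12/x^2 has a pole at x = 0.
It is a regular singular point because x P_1(x) = p(x) = -x and x^2 P_2(x) = q(x) = 2x^2 + x - 12 are polynomials, hence analytic at x = 0.
p(0) = 0,  q(0) = -12.
Indicial equation: r(r-1) + p(0) r + q(0) = 0, i.e. r^2 + (p(0) - 1) r + q(0) = 0, i.e. r^2 - 1 r - 12 = 0.
Discriminant: (-1)^2 - 4(-12) = 49, so r = (1 ± 7)/2.
Solving: r_1 = 4, r_2 = -3.

indicial: r^2 - 1 r - 12 = 0; roots r_1 = 4, r_2 = -3


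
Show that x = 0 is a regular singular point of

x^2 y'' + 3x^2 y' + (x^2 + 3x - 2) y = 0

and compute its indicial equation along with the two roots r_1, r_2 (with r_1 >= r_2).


Divide by x^2 to reach normal form y'' + P_1(x) y' + P_2(x) y = 0 with P_1(x) = 3 and P_2(x) = 1 + 3/x - 2/x^2.
x = 0 is a singular point because the y-coefficient 1 + 3/x - 2/x^2 has a pole at x = 0.
It is a regular singular point because x P_1(x) = p(x) = 3x and x^2 P_2(x) = q(x) = x^2 + 3x - 2 are polynomials, hence analytic at x = 0.
p(0) = 0,  q(0) = -2.
Indicial equation: r(r-1) + p(0) r + q(0) = 0, i.e. r^2 + (p(0) - 1) r + q(0) = 0, i.e. r^2 - 1 r - 2 = 0.
Discriminant: (-1)^2 - 4(-2) = 9, so r = (1 ± 3)/2.
Solving: r_1 = 2, r_2 = -1.

indicial: r^2 - 1 r - 2 = 0; roots r_1 = 2, r_2 = -1


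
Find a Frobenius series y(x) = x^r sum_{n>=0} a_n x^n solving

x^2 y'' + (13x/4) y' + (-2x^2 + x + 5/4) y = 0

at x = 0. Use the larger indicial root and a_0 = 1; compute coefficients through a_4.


Write in Frobenius form y'' + (p(x)/x) y' + (q(x)/x^2) y = 0:
  p(x) = 13/4,  q(x) = -2x^2 + x + 5/4.
Indicial equation: r(r-1) + (13/4) r + (5/4) = 0 -> roots r_1 = -1, r_2 = -5/4.
Take r = r_1 = -1. Let y(x) = x^r sum_{n>=0} a_n x^n with a_0 = 1.
Substitute y = x^r sum a_n x^n and match x^{r+n}. The recurrence is
  D(n) a_n + 1 a_{n-1} - 2 a_{n-2} = 0,  where D(n) = (r+n)(r+n-1) + (13/4)(r+n) + (5/4).
  a_n = [-1 a_{n-1} + 2 a_{n-2}] / D(n).
Since the indicial polynomial factors as (r - r_1)(r - r_2), D(n) = (r_1 + n - r_1)(r_1 + n - r_2) = n(n + 1/4).
Evaluating step by step (a_0 = 1):
  n = 1: D(1) = 1(1 + 1/4) = 5/4; numerator = -1(1) = -1; a_1 = (-1)/(5/4) = -4/5
  n = 2: D(2) = 2(2 + 1/4) = 9/2; numerator = -1(-4/5) + 2(1) = 14/5; a_2 = (14/5)/(9/2) = 28/45
  n = 3: D(3) = 3(3 + 1/4) = 39/4; numerator = -1(28/45) + 2(-4/5) = -20/9; a_3 = (-20/9)/(39/4) = -80/351
  n = 4: D(4) = 4(4 + 1/4) = 17; numerator = -1(-80/351) + 2(28/45) = 2584/1755; a_4 = (2584/1755)/(17) = 152/1755

r = -1; a_0 = 1; a_1 = -4/5; a_2 = 28/45; a_3 = -80/351; a_4 = 152/1755


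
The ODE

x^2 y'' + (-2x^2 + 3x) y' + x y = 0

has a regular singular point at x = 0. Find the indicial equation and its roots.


Divide by x^2 to reach normal form y'' + P_1(x) y' + P_2(x) y = 0 with P_1(x) = -2 + 3/x and P_2(x) = 1/x.
x = 0 is a singular point because the y'-coefficient -2 + 3/x has a pole at x = 0 and the y-coefficient 1/x has a pole at x = 0.
It is a regular singular point because x P_1(x) = p(x) = 3 - 2x and x^2 P_2(x) = q(x) = x are polynomials, hence analytic at x = 0.
p(0) = 3,  q(0) = 0.
Indicial equation: r(r-1) + p(0) r + q(0) = 0, i.e. r^2 + (p(0) - 1) r + q(0) = 0, i.e. r^2 + 2 r = 0.
Discriminant: (2)^2 - 4(0) = 4, so r = (-2 ± 2)/2.
Solving: r_1 = 0, r_2 = -2.

indicial: r^2 + 2 r = 0; roots r_1 = 0, r_2 = -2


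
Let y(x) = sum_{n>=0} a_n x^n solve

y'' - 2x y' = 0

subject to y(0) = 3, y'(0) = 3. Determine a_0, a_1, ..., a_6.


Ansatz: y(x) = sum_{n>=0} a_n x^n, so y'(x) = sum_{n>=1} n a_n x^(n-1) and y''(x) = sum_{n>=2} n(n-1) a_n x^(n-2).
Substitute into P(x) y'' + Q(x) y' + R(x) y = 0 with P(x) = 1, Q(x) = -2x, R(x) = 0, and match powers of x.
Initial conditions: a_0 = 3, a_1 = 3.
Setting the coefficient of each power of x to zero and solving order by order (substituting the coefficients already found):
  x^0: 2 a_2 = 0  ->  a_2 = 0
  x^1: 6 a_3 - 2 a_1 = 0  ->  6 a_3 = 2 a_1 = 6  ->  a_3 = 1
  x^2: 12 a_4 - 4 a_2 = 0  ->  12 a_4 = 4 a_2 = 0  ->  a_4 = 0
  x^3: 20 a_5 - 6 a_3 = 0  ->  20 a_5 = 6 a_3 = 6  ->  a_5 = 3/10
  x^4: 30 a_6 - 8 a_4 = 0  ->  30 a_6 = 8 a_4 = 0  ->  a_6 = 0
Truncated series: y(x) = 3 + 3 x + x^3 + (3/10) x^5 + O(x^7).

a_0 = 3; a_1 = 3; a_2 = 0; a_3 = 1; a_4 = 0; a_5 = 3/10; a_6 = 0


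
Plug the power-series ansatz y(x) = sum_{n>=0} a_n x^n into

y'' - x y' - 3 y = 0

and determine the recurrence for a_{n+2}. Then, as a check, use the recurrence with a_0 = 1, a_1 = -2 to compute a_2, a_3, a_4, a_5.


Substitute y = sum_n a_n x^n.
y''(x) has coefficient (n+2)(n+1) a_{n+2} at x^n;
-x y'(x) has coefficient -n a_n at x^n (shift);
-3 y(x) has coefficient -3 a_n at x^n.
Matching x^n: (n+2)(n+1) a_{n+2} + (-n - 3) a_n = 0.
Thus a_{n+2} = (n + 3) / ((n+1)(n+2)) * a_n.

Check with a_0 = 1, a_1 = -2 (apply the recurrence for n = 0, 1, 2, 3): a_0 = 1, a_1 = -2, a_2 = 3/2, a_3 = -4/3, a_4 = 5/8, a_5 = -2/5.

a_(n+2) = (n + 3) / ((n+1)(n+2)) * a_n; check: a_0 = 1, a_1 = -2, a_2 = 3/2, a_3 = -4/3, a_4 = 5/8, a_5 = -2/5


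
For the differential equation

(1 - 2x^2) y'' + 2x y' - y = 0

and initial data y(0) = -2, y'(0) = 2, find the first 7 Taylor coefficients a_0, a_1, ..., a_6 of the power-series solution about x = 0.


Ansatz: y(x) = sum_{n>=0} a_n x^n, so y'(x) = sum_{n>=1} n a_n x^(n-1) and y''(x) = sum_{n>=2} n(n-1) a_n x^(n-2).
Substitute into P(x) y'' + Q(x) y' + R(x) y = 0 with P(x) = 1 - 2x^2, Q(x) = 2x, R(x) = -1, and match powers of x.
Initial conditions: a_0 = -2, a_1 = 2.
Setting the coefficient of each power of x to zero and solving order by order (substituting the coefficients already found):
  x^0: 2 a_2 - a_0 = 0  ->  2 a_2 = a_0 = -2  ->  a_2 = -1
  x^1: 6 a_3 + a_1 = 0  ->  6 a_3 = -a_1 = -2  ->  a_3 = -1/3
  x^2: 12 a_4 - a_2 = 0  ->  12 a_4 = a_2 = -1  ->  a_4 = -1/12
  x^3: 20 a_5 - 7 a_3 = 0  ->  20 a_5 = 7 a_3 = -7/3  ->  a_5 = -7/60
  x^4: 30 a_6 - 17 a_4 = 0  ->  30 a_6 = 17 a_4 = -17/12  ->  a_6 = -17/360
Truncated series: y(x) = -2 + 2 x - x^2 - (1/3) x^3 - (1/12) x^4 - (7/60) x^5 - (17/360) x^6 + O(x^7).

a_0 = -2; a_1 = 2; a_2 = -1; a_3 = -1/3; a_4 = -1/12; a_5 = -7/60; a_6 = -17/360


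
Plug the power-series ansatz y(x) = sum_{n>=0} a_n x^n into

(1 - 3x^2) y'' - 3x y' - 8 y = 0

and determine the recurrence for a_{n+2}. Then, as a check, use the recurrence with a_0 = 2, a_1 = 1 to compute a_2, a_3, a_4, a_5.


Substitute y = sum_n a_n x^n.
(1 - 3 x^2) y'' contributes (n+2)(n+1) a_{n+2} - 3 n(n-1) a_n at x^n.
-3 x y'(x) contributes -3 n a_n at x^n.
-8 y(x) contributes -8 a_n at x^n.
Matching x^n: (n+2)(n+1) a_{n+2} + (-3 n(n-1) - 3 n - 8) a_n = 0.
Thus a_{n+2} = (3 n(n-1) + 3 n + 8) / ((n+1)(n+2)) * a_n.

Check with a_0 = 2, a_1 = 1 (apply the recurrence for n = 0, 1, 2, 3): a_0 = 2, a_1 = 1, a_2 = 8, a_3 = 11/6, a_4 = 40/3, a_5 = 77/24.

a_(n+2) = (3 n(n-1) + 3 n + 8) / ((n+1)(n+2)) * a_n; check: a_0 = 2, a_1 = 1, a_2 = 8, a_3 = 11/6, a_4 = 40/3, a_5 = 77/24
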